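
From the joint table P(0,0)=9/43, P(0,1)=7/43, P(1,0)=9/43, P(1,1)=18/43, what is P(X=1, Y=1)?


Read from table: P(X=1, Y=1) = 18/43

18/43


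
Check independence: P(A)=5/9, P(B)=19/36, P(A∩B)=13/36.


P(A)*P(B) = 5/9*19/36 = 95/324
P(A∩B) = 13/36 != 95/324, so not independent

No, A and B are not independent


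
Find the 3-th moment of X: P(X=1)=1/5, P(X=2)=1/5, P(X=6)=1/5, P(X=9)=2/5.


E[X^3] = sum(x^3 * P(x))
= 1*1/5 + 8*1/5 + 216*1/5 + 729*2/5
= 1683/5

1683/5


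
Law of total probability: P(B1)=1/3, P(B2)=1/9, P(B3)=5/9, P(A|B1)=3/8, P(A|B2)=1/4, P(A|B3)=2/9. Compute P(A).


P(A) = P(A|B1)P(B1) + P(A|B2)P(B2) + P(A|B3)P(B3)
= 3/8*1/3 + 1/4*1/9 + 2/9*5/9
= 1/8 + 1/36 + 10/81 = 179/648

179/648


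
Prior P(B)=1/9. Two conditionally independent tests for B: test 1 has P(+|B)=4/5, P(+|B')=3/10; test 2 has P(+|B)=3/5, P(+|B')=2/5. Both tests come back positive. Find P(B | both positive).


After test 1: P(+) = 4/5*1/9 + 3/10*8/9 = 16/45
P(B|+) = (4/45)/(16/45) = 1/4
After test 2 (use post1 as new prior): P(+) = 3/5*1/4 + 2/5*3/4 = 9/20
P(B|+,+) = (3/20)/(9/20) = 1/3

1/3


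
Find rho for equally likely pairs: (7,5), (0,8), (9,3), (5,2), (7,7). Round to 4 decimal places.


Cov(X,Y) = -3.8000, Var(X) = 9.4400, Var(Y) = 5.2000
rho = Cov/(sqrt(VarX)*sqrt(VarY)) = -0.5424

-0.5424


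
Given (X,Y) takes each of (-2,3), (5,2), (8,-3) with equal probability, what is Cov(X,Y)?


E[X]=11/3, E[Y]=2/3, E[XY]=-20/3
Cov(X,Y) = E[XY] - E[X]E[Y] = -20/3 - 11/3*2/3 = -82/9

-82/9


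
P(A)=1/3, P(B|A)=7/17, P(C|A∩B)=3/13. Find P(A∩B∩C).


P(A∩B∩C) = P(A) * P(B|A) * P(C|A∩B)
= 1/3 * 7/17 * 3/13
= 7/51 * 3/13 = 7/221

7/221


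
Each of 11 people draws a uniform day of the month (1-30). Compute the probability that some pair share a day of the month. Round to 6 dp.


P(all different) = prod((30-i)/30 for i=0..10) = 0.123093
P(at least one match) = 1 - 0.123093 = 0.876907

0.876907


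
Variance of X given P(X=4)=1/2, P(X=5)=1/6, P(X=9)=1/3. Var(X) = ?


E[X] = 35/6, E[X^2] = 235/6
Var(X) = E[X^2] - (E[X])^2 = 235/6 - (35/6)^2 = 185/36

185/36


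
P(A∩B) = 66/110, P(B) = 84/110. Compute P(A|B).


P(A|B) = P(A∩B)/P(B) = (66/110)/(84/110) = 66/84 = 11/14

11/14


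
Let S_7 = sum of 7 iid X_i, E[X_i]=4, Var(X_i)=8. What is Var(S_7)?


By independence, Var(S_n) = n*Var(X_1) = 7*8 = 56

56


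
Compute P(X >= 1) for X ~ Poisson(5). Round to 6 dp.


P(X>=1) = 1 - P(X<=0) = 1 - (e^(-5)*5^0/0!)
≈ 1 - 0.0067379470 = 0.9932620530
≈ 0.993262

0.993262


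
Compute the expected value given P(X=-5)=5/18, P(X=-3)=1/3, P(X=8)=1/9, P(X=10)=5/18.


E[X] = sum(x * P(x))
= -5*5/18 - 3*1/3 + 8*1/9 + 10*5/18
= 23/18

23/18


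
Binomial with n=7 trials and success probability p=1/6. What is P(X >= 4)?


P(X>=4) = P(X=4) + P(X=5) + P(X=6) + P(X=7)
= 4375/279936 + 175/93312 + 35/279936 + 1/279936
= 617/34992

617/34992


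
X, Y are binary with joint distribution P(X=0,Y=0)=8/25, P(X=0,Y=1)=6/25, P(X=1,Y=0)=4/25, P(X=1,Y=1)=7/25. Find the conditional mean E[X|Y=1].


P(Y=1) = 13/25
E[X|Y=1] = (0*6 + 1*7)/13 = 7/13

7/13


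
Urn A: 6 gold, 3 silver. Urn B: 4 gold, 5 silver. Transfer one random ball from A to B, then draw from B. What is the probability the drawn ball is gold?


P(transfer gold) = 6/9 = 2/3; P(transfer silver) = 1/3
If gold transferred: Urn II has 5 gold of 10, so P(gold|gold moved) = 1/2
If silver transferred: Urn II has 4 gold of 10, so P(gold|silver moved) = 2/5
By total probability: P(gold) = 2/3*1/2 + 1/3*2/5 = 7/15

7/15


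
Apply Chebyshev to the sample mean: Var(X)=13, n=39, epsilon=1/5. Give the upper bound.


Var(Xbar) = Var(X)/n = 13/39
Chebyshev: P(|Xbar-mu| >= 1/5) <= Var(Xbar)/(1/5)^2 = (1/3)/(1/25) = 25/3
Bound exceeds 1, so trivial bound: 1

1


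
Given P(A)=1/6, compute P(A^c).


P(A') = 1 - P(A) = 1 - 1/6 = 5/6

5/6


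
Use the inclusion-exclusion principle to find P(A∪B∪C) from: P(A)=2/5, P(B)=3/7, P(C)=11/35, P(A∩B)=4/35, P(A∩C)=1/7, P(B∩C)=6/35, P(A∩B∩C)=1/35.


P(A∪B∪C) = P(A)+P(B)+P(C) - P(AB)-P(AC)-P(BC) + P(ABC)
= 2/5+3/7+11/35 - 4/35-1/7-6/35 + 1/35
= 26/35

26/35


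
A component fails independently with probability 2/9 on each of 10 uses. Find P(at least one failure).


P(at least one) = 1 - P(none)
P(none) = (1 - 2/9)^10 = (7/9)^10 = 282475249/3486784401
P(at least one) = 1 - 282475249/3486784401 = 3204309152/3486784401

3204309152/3486784401


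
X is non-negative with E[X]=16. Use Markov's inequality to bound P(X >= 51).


Markov: P(X >= a) <= E[X]/a
P(X >= 51) <= 16/51

16/51


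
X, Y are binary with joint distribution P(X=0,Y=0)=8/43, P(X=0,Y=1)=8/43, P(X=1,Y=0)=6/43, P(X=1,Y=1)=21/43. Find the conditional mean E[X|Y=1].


P(Y=1) = 29/43
E[X|Y=1] = (0*8 + 1*21)/29 = 21/29

21/29


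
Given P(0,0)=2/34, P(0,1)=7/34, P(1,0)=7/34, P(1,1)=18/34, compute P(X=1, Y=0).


Read from table: P(X=1, Y=0) = 7/34

7/34


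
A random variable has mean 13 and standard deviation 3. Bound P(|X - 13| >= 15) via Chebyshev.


k = 15/3 = 5
Chebyshev: P(|X-mu| >= k*sigma) <= 1/k^2 = 1/5^2 = 1/25

1/25


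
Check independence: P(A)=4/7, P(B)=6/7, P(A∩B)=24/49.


P(A)*P(B) = 4/7*6/7 = 24/49
P(A∩B) = 24/49, which equals P(A)P(B), so independent

Yes, A and B are independent


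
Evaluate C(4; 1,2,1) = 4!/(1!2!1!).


4! = 24
Denominator: 1!=1 * 2!=2 * 1!=1
Coefficient = 24 / 2 = 12

12


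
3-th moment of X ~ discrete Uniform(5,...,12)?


E[X^3] = (1/8) * sum(x^3 for x=5..12)
= 5984/8 = 748

748


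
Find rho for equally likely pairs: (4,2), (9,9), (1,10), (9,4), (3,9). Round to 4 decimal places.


Cov(X,Y) = -2.9600, Var(X) = 10.5600, Var(Y) = 10.1600
rho = Cov/(sqrt(VarX)*sqrt(VarY)) = -0.2858

-0.2858


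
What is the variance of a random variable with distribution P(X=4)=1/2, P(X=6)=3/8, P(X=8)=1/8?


E[X] = 21/4, E[X^2] = 59/2
Var(X) = E[X^2] - (E[X])^2 = 59/2 - (21/4)^2 = 31/16

31/16


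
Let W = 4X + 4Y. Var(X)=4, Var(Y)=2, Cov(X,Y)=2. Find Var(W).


Var(4X + 4Y) = 4^2*Var(X) + 4^2*Var(Y) + 2*4*4*Cov(X,Y)
= 16*4 + 16*2 + 32*2
= 64 + 32 + 64 = 160

160


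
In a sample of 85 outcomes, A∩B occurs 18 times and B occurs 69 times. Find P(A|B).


P(A|B) = P(A∩B)/P(B) = (18/85)/(69/85) = 18/69 = 6/23

6/23


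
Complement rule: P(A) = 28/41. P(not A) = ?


P(A') = 1 - P(A) = 1 - 28/41 = 13/41

13/41


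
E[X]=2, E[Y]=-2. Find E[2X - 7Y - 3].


E[2X - 7Y - 3] = 2*E[X] - 7*E[Y] - 3
= (2)*(2) + (-7)*(-2) + (-3)
= 4 + 14 - 3 = 15

15


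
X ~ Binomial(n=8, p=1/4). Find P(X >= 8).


P(X>=8) = P(X=8)
= 1/65536
= 1/65536

1/65536


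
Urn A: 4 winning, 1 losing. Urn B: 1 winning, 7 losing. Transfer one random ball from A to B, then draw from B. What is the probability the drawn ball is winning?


P(transfer winning) = 4/5; P(transfer losing) = 1/5
If winning transferred: Urn II has 2 winning of 9, so P(winning|winning moved) = 2/9
If losing transferred: Urn II has 1 winning of 9, so P(winning|losing moved) = 1/9
By total probability: P(winning) = 4/5*2/9 + 1/5*1/9 = 1/5

1/5


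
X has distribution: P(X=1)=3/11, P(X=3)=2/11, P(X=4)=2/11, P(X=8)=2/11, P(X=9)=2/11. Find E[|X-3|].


E[|X-3|] = sum(g(x)*P(x))
= 2*3/11 + 0*2/11 + 1*2/11 + 5*2/11 + 6*2/11
= 30/11

30/11


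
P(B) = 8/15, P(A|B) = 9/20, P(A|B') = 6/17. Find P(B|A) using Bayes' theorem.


P(A) = P(A|B)P(B) + P(A|B')P(B') = 9/20*8/15 + 6/17*7/15 = 172/425
P(B|A) = P(A|B)P(B)/P(A) = (6/25)/(172/425) = 51/86

51/86


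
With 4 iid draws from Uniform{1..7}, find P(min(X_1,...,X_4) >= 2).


P(min >= 2) = P(all X_i >= 2) = (P(X_1 >= 2))^4
= (6/7)^4 = 1296/2401

1296/2401


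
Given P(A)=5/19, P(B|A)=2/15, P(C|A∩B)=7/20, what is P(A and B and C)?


P(A∩B∩C) = P(A) * P(B|A) * P(C|A∩B)
= 5/19 * 2/15 * 7/20
= 2/57 * 7/20 = 7/570

7/570


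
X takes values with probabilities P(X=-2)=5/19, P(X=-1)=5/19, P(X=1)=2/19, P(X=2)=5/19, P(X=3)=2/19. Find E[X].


E[X] = sum(x * P(x))
= -2*5/19 - 1*5/19 + 1*2/19 + 2*5/19 + 3*2/19
= 3/19

3/19


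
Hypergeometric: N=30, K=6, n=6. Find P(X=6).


P(X=6) = C(6,6)*C(24,0) / C(30,6)
= 1*1 / 593775
= 1/593775

1/593775


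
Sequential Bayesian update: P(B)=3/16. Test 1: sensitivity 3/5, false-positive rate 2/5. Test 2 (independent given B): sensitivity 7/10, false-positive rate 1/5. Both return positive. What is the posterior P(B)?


After test 1: P(+) = 3/5*3/16 + 2/5*13/16 = 7/16
P(B|+) = (9/80)/(7/16) = 9/35
After test 2 (use post1 as new prior): P(+) = 7/10*9/35 + 1/5*26/35 = 23/70
P(B|+,+) = (9/50)/(23/70) = 63/115

63/115


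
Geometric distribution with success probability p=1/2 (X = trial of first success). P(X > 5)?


P(X > 5) = P(first 5 trials all fail) = (1-p)^5 = (1/2)^5 = 1/32

1/32


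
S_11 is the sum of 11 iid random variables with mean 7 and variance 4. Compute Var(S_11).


By independence, Var(S_n) = n*Var(X_1) = 11*4 = 44

44


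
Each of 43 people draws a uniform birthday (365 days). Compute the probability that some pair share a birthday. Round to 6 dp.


P(all different) = prod((365-i)/365 for i=0..42) = 0.076077
P(at least one match) = 1 - 0.076077 = 0.923923

0.923923


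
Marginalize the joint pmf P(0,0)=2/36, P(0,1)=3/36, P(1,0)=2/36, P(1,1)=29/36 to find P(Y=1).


P(Y=1) = P(0,1)+P(1,1) = 3/36 + 29/36 = 32/36 = 8/9

8/9


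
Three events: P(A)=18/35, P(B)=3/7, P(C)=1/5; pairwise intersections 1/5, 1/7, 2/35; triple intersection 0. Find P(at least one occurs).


P(A∪B∪C) = P(A)+P(B)+P(C) - P(AB)-P(AC)-P(BC) + P(ABC)
= 18/35+3/7+1/5 - 1/5-1/7-2/35 + 0
= 26/35

26/35


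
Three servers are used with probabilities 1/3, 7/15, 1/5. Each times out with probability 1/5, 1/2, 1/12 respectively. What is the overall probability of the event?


P(A) = P(A|B1)P(B1) + P(A|B2)P(B2) + P(A|B3)P(B3)
= 1/5*1/3 + 1/2*7/15 + 1/12*1/5
= 1/15 + 7/30 + 1/60 = 19/60

19/60


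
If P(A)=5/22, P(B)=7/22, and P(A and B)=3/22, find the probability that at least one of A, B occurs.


P(A∪B) = P(A) + P(B) - P(A∩B)
= 5/22 + 7/22 - 3/22 = 9/22

9/22


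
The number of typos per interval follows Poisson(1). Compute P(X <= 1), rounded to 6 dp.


P(X<=1) = e^(-1)*1^0/0! + e^(-1)*1^1/1!
≈ 0.3678794412 + 0.3678794412
= 0.7357588824
≈ 0.735759

0.735759


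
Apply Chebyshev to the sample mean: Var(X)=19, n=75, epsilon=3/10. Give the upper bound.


Var(Xbar) = Var(X)/n = 19/75
Chebyshev: P(|Xbar-mu| >= 3/10) <= Var(Xbar)/(3/10)^2 = (19/75)/(9/100) = 76/27
Bound exceeds 1, so trivial bound: 1

1


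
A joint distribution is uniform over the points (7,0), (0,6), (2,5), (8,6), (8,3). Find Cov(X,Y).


E[X]=5, E[Y]=4, E[XY]=82/5
Cov(X,Y) = E[XY] - E[X]E[Y] = 82/5 - 5*4 = -18/5

-18/5


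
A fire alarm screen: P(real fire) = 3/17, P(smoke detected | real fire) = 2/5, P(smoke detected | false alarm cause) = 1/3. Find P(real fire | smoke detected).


P(A) = P(A|B)P(B) + P(A|B')P(B') = 2/5*3/17 + 1/3*14/17 = 88/255
P(B|A) = P(A|B)P(B)/P(A) = (6/85)/(88/255) = 9/44

9/44


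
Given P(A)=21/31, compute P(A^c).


P(A') = 1 - P(A) = 1 - 21/31 = 10/31

10/31


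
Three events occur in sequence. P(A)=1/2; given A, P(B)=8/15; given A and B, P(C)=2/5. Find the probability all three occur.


P(A∩B∩C) = P(A) * P(B|A) * P(C|A∩B)
= 1/2 * 8/15 * 2/5
= 4/15 * 2/5 = 8/75

8/75


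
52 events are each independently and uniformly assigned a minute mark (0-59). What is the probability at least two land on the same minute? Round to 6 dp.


P(all different) = prod((60-i)/60 for i=0..51) = 0.000000
P(at least one match) = 1 - 0.000000 = 1.000000

1.000000


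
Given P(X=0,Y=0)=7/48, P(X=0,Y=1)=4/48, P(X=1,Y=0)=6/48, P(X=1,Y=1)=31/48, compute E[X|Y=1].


P(Y=1) = 35/48
E[X|Y=1] = (0*4 + 1*31)/35 = 31/35

31/35


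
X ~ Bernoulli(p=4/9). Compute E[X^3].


For Bernoulli: X in {0,1}
E[X^3] = 0^3*(1-4/9) + 1^3*4/9 = 4/9

4/9


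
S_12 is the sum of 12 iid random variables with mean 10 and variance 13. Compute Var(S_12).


By independence, Var(S_n) = n*Var(X_1) = 12*13 = 156

156


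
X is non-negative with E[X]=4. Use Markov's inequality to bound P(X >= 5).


Markov: P(X >= a) <= E[X]/a
P(X >= 5) <= 4/5

4/5


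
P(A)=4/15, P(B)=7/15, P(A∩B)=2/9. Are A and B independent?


P(A)*P(B) = 4/15*7/15 = 28/225
P(A∩B) = 2/9 != 28/225, so not independent

No, A and B are not independent


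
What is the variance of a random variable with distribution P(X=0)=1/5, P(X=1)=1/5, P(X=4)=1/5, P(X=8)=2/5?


E[X] = 21/5, E[X^2] = 29
Var(X) = E[X^2] - (E[X])^2 = 29 - (21/5)^2 = 284/25

284/25


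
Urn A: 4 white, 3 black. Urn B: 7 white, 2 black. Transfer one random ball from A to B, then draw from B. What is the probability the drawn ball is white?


P(transfer white) = 4/7; P(transfer black) = 3/7
If white transferred: Urn II has 8 white of 10, so P(white|white moved) = 4/5
If black transferred: Urn II has 7 white of 10, so P(white|black moved) = 7/10
By total probability: P(white) = 4/7*4/5 + 3/7*7/10 = 53/70

53/70


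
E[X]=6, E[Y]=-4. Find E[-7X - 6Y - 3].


E[-7X - 6Y - 3] = -7*E[X] - 6*E[Y] - 3
= (-7)*(6) + (-6)*(-4) + (-3)
= -42 + 24 - 3 = -21

-21


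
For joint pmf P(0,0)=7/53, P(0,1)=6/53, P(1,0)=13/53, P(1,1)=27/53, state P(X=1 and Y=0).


Read from table: P(X=1, Y=0) = 13/53

13/53


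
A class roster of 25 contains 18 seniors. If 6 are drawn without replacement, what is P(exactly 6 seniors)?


P(X=6) = C(18,6)*C(7,0) / C(25,6)
= 18564*1 / 177100
= 18564/177100 = 663/6325

663/6325


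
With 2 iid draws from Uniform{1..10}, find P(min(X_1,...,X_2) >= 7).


P(min >= 7) = P(all X_i >= 7) = (P(X_1 >= 7))^2
= (4/10)^2 = (2/5)^2 = 4/25

4/25


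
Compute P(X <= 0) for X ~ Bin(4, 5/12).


P(X<=0) = P(X=0)
= 2401/20736
= 2401/20736

2401/20736


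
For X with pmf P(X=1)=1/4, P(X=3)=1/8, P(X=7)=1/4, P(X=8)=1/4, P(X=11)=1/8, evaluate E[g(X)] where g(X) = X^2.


E[X^2] = sum(g(x)*P(x))
= 1*1/4 + 9*1/8 + 49*1/4 + 64*1/4 + 121*1/8
= 179/4

179/4


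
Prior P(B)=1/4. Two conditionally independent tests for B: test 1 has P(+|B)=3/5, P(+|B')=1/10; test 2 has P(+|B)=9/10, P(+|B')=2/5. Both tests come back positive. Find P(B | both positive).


After test 1: P(+) = 3/5*1/4 + 1/10*3/4 = 9/40
P(B|+) = (3/20)/(9/40) = 2/3
After test 2 (use post1 as new prior): P(+) = 9/10*2/3 + 2/5*1/3 = 11/15
P(B|+,+) = (3/5)/(11/15) = 9/11

9/11


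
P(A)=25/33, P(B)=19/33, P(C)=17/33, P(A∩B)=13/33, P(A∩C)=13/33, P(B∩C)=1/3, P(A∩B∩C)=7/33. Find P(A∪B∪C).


P(A∪B∪C) = P(A)+P(B)+P(C) - P(AB)-P(AC)-P(BC) + P(ABC)
= 25/33+19/33+17/33 - 13/33-13/33-1/3 + 7/33
= 31/33

31/33


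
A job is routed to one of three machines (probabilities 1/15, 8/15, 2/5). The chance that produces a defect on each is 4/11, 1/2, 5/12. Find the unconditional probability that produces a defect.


P(A) = P(A|B1)P(B1) + P(A|B2)P(B2) + P(A|B3)P(B3)
= 4/11*1/15 + 1/2*8/15 + 5/12*2/5
= 4/165 + 4/15 + 1/6 = 151/330

151/330


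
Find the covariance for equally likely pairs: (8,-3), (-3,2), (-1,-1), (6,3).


E[X]=5/2, E[Y]=1/4, E[XY]=-11/4
Cov(X,Y) = E[XY] - E[X]E[Y] = -11/4 - 5/2*1/4 = -27/8

-27/8


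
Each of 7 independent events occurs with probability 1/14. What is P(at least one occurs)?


P(at least one) = 1 - P(none)
P(none) = (1 - 1/14)^7 = (13/14)^7 = 62748517/105413504
P(at least one) = 1 - 62748517/105413504 = 42664987/105413504

42664987/105413504


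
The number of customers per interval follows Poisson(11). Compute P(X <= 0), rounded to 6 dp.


P(X<=0) = e^(-11)*11^0/0!
≈ 0.0000167017
≈ 0.000017

0.000017


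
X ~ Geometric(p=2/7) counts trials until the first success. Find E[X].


For geometric (trials until first success), E[X] = 1/p = 1/(2/7) = 7/2

7/2


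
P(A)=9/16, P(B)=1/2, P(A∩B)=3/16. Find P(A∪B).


P(A∪B) = P(A) + P(B) - P(A∩B)
= 9/16 + 1/2 - 3/16 = 7/8

7/8


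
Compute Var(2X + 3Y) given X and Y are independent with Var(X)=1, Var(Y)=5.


Independence => Cov(X,Y)=0
Var(2X + 3Y) = 2^2*Var(X) + 3^2*Var(Y)
= 4*1 + 9*5 = 49

49


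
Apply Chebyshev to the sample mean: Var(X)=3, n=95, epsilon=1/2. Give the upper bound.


Var(Xbar) = Var(X)/n = 3/95
Chebyshev: P(|Xbar-mu| >= 1/2) <= Var(Xbar)/(1/2)^2 = (3/95)/(1/4) = 12/95

12/95


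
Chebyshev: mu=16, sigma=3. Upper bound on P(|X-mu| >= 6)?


k = 6/3 = 2
Chebyshev: P(|X-mu| >= k*sigma) <= 1/k^2 = 1/2^2 = 1/4

1/4


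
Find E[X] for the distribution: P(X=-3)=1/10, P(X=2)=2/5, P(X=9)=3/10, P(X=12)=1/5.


E[X] = sum(x * P(x))
= -3*1/10 + 2*2/5 + 9*3/10 + 12*1/5
= 28/5

28/5


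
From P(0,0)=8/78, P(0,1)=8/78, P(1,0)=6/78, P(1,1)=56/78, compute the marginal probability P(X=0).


P(X=0) = P(0,0)+P(0,1) = 8/78 + 8/78 = 16/78 = 8/39

8/39


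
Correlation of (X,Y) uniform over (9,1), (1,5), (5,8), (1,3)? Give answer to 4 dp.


Cov(X,Y) = -2.7500, Var(X) = 11.0000, Var(Y) = 6.6875
rho = Cov/(sqrt(VarX)*sqrt(VarY)) = -0.3206

-0.3206


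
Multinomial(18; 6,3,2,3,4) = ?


18! = 6402373705728000
Denominator: 6!=720 * 3!=6 * 2!=2 * 3!=6 * 4!=24
Coefficient = 6402373705728000 / 1244160 = 5145940800

5145940800


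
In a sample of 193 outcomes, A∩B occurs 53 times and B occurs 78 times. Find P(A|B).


P(A|B) = P(A∩B)/P(B) = (53/193)/(78/193) = 53/78

53/78


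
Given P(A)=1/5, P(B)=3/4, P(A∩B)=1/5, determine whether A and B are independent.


P(A)*P(B) = 1/5*3/4 = 3/20
P(A∩B) = 1/5 != 3/20, so not independent

No, A and B are not independent


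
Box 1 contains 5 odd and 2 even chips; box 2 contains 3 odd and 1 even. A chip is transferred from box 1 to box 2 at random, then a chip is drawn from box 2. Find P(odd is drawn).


P(transfer odd) = 5/7; P(transfer even) = 2/7
If odd transferred: Urn II has 4 odd of 5, so P(odd|odd moved) = 4/5
If even transferred: Urn II has 3 odd of 5, so P(odd|even moved) = 3/5
By total probability: P(odd) = 5/7*4/5 + 2/7*3/5 = 26/35

26/35


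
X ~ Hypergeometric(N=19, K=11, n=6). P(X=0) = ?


P(X=0) = C(11,0)*C(8,6) / C(19,6)
= 1*28 / 27132
= 28/27132 = 1/969

1/969


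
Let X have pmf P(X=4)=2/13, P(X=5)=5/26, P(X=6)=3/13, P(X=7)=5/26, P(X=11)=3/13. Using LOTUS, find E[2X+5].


E[2X+5] = sum(g(x)*P(x))
= 13*2/13 + 15*5/26 + 17*3/13 + 19*5/26 + 27*3/13
= 243/13

243/13


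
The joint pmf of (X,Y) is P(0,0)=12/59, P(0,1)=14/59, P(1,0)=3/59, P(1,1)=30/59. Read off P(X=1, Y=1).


Read from table: P(X=1, Y=1) = 30/59

30/59


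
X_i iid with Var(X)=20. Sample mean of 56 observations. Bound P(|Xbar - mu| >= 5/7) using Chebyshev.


Var(Xbar) = Var(X)/n = 20/56
Chebyshev: P(|Xbar-mu| >= 5/7) <= Var(Xbar)/(5/7)^2 = (5/14)/(25/49) = 7/10

7/10


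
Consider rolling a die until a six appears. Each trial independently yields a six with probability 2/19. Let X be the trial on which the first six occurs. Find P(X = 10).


P(X=10) = (1-p)^9 * p = (17/19)^9 * 2/19
= 118587876497/322687697779 * 2/19 = 237175752994/6131066257801

237175752994/6131066257801


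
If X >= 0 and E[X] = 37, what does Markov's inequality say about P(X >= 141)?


Markov: P(X >= a) <= E[X]/a
P(X >= 141) <= 37/141

37/141


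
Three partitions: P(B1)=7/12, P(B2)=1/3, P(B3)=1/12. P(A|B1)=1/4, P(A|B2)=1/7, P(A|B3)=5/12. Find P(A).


P(A) = P(A|B1)P(B1) + P(A|B2)P(B2) + P(A|B3)P(B3)
= 1/4*7/12 + 1/7*1/3 + 5/12*1/12
= 7/48 + 1/21 + 5/144 = 115/504

115/504


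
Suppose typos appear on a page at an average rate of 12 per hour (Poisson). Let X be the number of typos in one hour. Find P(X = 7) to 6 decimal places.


P(X=7) = e^(-12) * 12^7 / 7!
≈ 0.000006144212353 * 35831808 / 5040
≈ 0.043682

0.043682


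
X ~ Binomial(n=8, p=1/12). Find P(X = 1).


P(X=1) = C(8,1) * p^1 * (1-p)^7
= 8 * 1/12 * 19487171/35831808
= 19487171/53747712

19487171/53747712


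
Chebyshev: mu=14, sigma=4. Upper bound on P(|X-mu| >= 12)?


k = 12/4 = 3
Chebyshev: P(|X-mu| >= k*sigma) <= 1/k^2 = 1/3^2 = 1/9

1/9


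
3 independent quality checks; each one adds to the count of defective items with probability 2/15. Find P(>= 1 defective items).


P(at least one) = 1 - P(none)
P(none) = (1 - 2/15)^3 = (13/15)^3 = 2197/3375
P(at least one) = 1 - 2197/3375 = 1178/3375

1178/3375


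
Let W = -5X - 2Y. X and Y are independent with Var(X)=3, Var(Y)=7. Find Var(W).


Independence => Cov(X,Y)=0
Var(-5X - 2Y) = (-5)^2*Var(X) + (-2)^2*Var(Y)
= 25*3 + 4*7 = 103

103


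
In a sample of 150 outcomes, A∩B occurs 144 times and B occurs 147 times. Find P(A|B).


P(A|B) = P(A∩B)/P(B) = (144/150)/(147/150) = 144/147 = 48/49

48/49


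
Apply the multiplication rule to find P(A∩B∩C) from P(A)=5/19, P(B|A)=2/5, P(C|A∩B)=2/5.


P(A∩B∩C) = P(A) * P(B|A) * P(C|A∩B)
= 5/19 * 2/5 * 2/5
= 2/19 * 2/5 = 4/95

4/95


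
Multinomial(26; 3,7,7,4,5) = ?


26! = 403291461126605635584000000
Denominator: 3!=6 * 7!=5040 * 7!=5040 * 4!=24 * 5!=120
Coefficient = 403291461126605635584000000 / 438939648000 = 918785675808000

918785675808000


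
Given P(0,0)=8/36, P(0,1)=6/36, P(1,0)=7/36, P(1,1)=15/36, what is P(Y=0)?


P(Y=0) = P(0,0)+P(1,0) = 8/36 + 7/36 = 15/36 = 5/12

5/12


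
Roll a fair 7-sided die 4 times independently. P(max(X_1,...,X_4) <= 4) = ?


P(max <= 4) = P(all X_i <= 4) = (P(X_1 <= 4))^4
= (4/7)^4 = 256/2401

256/2401


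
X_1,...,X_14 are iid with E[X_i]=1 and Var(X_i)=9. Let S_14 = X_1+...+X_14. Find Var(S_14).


By independence, Var(S_n) = n*Var(X_1) = 14*9 = 126

126


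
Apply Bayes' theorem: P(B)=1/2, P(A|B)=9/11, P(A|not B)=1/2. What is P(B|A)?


P(A) = P(A|B)P(B) + P(A|B')P(B') = 9/11*1/2 + 1/2*1/2 = 29/44
P(B|A) = P(A|B)P(B)/P(A) = (9/22)/(29/44) = 18/29

18/29


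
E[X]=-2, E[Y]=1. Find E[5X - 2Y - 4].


E[5X - 2Y - 4] = 5*E[X] - 2*E[Y] - 4
= (5)*(-2) + (-2)*(1) + (-4)
= -10 - 2 - 4 = -16

-16


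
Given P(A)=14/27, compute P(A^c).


P(A') = 1 - P(A) = 1 - 14/27 = 13/27

13/27


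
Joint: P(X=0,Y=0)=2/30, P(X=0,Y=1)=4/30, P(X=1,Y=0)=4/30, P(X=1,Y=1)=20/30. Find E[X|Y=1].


P(Y=1) = 24/30
E[X|Y=1] = (0*4 + 1*20)/24 = 20/24 = 5/6

5/6


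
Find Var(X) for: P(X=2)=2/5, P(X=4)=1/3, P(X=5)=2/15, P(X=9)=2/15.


E[X] = 4, E[X^2] = 316/15
Var(X) = E[X^2] - (E[X])^2 = 316/15 - (4)^2 = 76/15

76/15


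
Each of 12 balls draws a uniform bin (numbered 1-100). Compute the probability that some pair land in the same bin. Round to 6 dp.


P(all different) = prod((100-i)/100 for i=0..11) = 0.503153
P(at least one match) = 1 - 0.503153 = 0.496847

0.496847


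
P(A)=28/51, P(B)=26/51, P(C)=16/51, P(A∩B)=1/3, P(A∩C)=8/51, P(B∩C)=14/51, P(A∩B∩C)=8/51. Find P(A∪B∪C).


P(A∪B∪C) = P(A)+P(B)+P(C) - P(AB)-P(AC)-P(BC) + P(ABC)
= 28/51+26/51+16/51 - 1/3-8/51-14/51 + 8/51
= 13/17

13/17


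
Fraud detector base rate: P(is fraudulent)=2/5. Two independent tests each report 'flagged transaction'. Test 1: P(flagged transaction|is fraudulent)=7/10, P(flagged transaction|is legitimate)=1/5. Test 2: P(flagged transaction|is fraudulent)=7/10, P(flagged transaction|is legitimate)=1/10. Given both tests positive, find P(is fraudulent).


After test 1: P(+) = 7/10*2/5 + 1/5*3/5 = 2/5
P(B|+) = (7/25)/(2/5) = 7/10
After test 2 (use post1 as new prior): P(+) = 7/10*7/10 + 1/10*3/10 = 13/25
P(B|+,+) = (49/100)/(13/25) = 49/52

49/52


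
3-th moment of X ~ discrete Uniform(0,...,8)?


E[X^3] = (1/9) * sum(x^3 for x=0..8)
= 1296/9 = 144

144


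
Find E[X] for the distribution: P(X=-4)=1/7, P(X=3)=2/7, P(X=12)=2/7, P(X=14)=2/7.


E[X] = sum(x * P(x))
= -4*1/7 + 3*2/7 + 12*2/7 + 14*2/7
= 54/7

54/7


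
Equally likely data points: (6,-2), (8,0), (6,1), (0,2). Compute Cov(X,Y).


E[X]=5, E[Y]=1/4, E[XY]=-3/2
Cov(X,Y) = E[XY] - E[X]E[Y] = -3/2 - 5*1/4 = -11/4

-11/4


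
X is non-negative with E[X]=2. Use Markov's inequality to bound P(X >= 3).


Markov: P(X >= a) <= E[X]/a
P(X >= 3) <= 2/3

2/3


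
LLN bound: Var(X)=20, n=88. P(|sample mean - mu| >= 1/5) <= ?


Var(Xbar) = Var(X)/n = 20/88
Chebyshev: P(|Xbar-mu| >= 1/5) <= Var(Xbar)/(1/5)^2 = (5/22)/(1/25) = 125/22
Bound exceeds 1, so trivial bound: 1

1


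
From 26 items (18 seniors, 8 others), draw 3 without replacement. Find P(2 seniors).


P(X=2) = C(18,2)*C(8,1) / C(26,3)
= 153*8 / 2600
= 1224/2600 = 153/325

153/325


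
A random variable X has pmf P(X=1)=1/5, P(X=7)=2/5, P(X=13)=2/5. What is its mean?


E[X] = sum(x * P(x))
= 1*1/5 + 7*2/5 + 13*2/5
= 41/5

41/5


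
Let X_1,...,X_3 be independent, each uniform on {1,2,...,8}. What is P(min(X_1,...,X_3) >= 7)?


P(min >= 7) = P(all X_i >= 7) = (P(X_1 >= 7))^3
= (2/8)^3 = (1/4)^3 = 1/64

1/64


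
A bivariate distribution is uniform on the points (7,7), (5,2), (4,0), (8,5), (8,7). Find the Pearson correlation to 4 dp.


Cov(X,Y) = 4.1200, Var(X) = 2.6400, Var(Y) = 7.7600
rho = Cov/(sqrt(VarX)*sqrt(VarY)) = 0.9103

0.9103


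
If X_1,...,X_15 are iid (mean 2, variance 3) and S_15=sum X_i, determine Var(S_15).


By independence, Var(S_n) = n*Var(X_1) = 15*3 = 45

45


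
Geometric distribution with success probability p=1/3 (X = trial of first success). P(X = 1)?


P(X=1) = (1-p)^0 * p = (2/3)^0 * 1/3
= 1 * 1/3 = 1/3

1/3


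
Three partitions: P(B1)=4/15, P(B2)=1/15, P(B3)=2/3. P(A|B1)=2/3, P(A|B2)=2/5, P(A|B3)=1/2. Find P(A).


P(A) = P(A|B1)P(B1) + P(A|B2)P(B2) + P(A|B3)P(B3)
= 2/3*4/15 + 2/5*1/15 + 1/2*2/3
= 8/45 + 2/75 + 1/3 = 121/225

121/225


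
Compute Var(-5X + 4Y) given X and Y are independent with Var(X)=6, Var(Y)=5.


Independence => Cov(X,Y)=0
Var(-5X + 4Y) = (-5)^2*Var(X) + 4^2*Var(Y)
= 25*6 + 16*5 = 230

230


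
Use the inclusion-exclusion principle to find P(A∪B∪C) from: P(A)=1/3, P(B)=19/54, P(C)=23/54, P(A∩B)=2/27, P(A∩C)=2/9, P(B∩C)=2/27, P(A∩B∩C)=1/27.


P(A∪B∪C) = P(A)+P(B)+P(C) - P(AB)-P(AC)-P(BC) + P(ABC)
= 1/3+19/54+23/54 - 2/27-2/9-2/27 + 1/27
= 7/9

7/9


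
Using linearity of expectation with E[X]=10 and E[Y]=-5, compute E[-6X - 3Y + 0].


E[-6X - 3Y + 0] = -6*E[X] - 3*E[Y] + 0
= (-6)*(10) + (-3)*(-5) + (0)
= -60 + 15 + 0 = -45

-45


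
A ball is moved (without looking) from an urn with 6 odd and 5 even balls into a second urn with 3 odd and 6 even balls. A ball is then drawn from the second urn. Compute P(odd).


P(transfer odd) = 6/11; P(transfer even) = 5/11
If odd transferred: Urn II has 4 odd of 10, so P(odd|odd moved) = 2/5
If even transferred: Urn II has 3 odd of 10, so P(odd|even moved) = 3/10
By total probability: P(odd) = 6/11*2/5 + 5/11*3/10 = 39/110

39/110


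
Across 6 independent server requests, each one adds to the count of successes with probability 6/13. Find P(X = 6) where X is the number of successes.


P(X=6) = C(6,6) * p^6 * (1-p)^0
= 1 * 46656/4826809 * 1
= 46656/4826809

46656/4826809


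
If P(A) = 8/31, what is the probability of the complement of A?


P(A') = 1 - P(A) = 1 - 8/31 = 23/31

23/31


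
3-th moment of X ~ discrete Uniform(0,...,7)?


E[X^3] = (1/8) * sum(x^3 for x=0..7)
= 784/8 = 98

98


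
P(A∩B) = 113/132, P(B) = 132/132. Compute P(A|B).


P(A|B) = P(A∩B)/P(B) = (113/132)/(132/132) = 113/132

113/132


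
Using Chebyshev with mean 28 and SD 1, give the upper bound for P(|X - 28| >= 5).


k = 5/1 = 5
Chebyshev: P(|X-mu| >= k*sigma) <= 1/k^2 = 1/5^2 = 1/25

1/25


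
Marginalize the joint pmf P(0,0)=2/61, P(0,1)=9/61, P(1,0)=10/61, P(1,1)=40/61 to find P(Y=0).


P(Y=0) = P(0,0)+P(1,0) = 2/61 + 10/61 = 12/61

12/61


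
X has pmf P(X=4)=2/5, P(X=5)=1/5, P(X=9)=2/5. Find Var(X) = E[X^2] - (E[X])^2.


E[X] = 31/5, E[X^2] = 219/5
Var(X) = E[X^2] - (E[X])^2 = 219/5 - (31/5)^2 = 134/25

134/25


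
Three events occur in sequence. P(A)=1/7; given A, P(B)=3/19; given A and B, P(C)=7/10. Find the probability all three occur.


P(A∩B∩C) = P(A) * P(B|A) * P(C|A∩B)
= 1/7 * 3/19 * 7/10
= 3/133 * 7/10 = 3/190

3/190


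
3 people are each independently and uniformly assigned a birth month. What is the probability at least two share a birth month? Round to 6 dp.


P(all different) = prod((12-i)/12 for i=0..2) = 0.763889
P(at least one match) = 1 - 0.763889 = 0.236111

0.236111


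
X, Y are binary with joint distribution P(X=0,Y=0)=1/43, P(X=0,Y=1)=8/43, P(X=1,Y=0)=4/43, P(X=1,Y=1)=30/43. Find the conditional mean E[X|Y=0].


P(Y=0) = 5/43
E[X|Y=0] = (0*1 + 1*4)/5 = 4/5

4/5


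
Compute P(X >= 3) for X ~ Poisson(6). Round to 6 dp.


P(X>=3) = 1 - P(X<=2) = 1 - (e^(-6)*6^0/0! + e^(-6)*6^1/1! + e^(-6)*6^2/2!)
≈ 1 - (0.0024787522 + 0.0148725131 + 0.0446175392)
= 1 - 0.0619688045 = 0.9380311955
≈ 0.938031

0.938031


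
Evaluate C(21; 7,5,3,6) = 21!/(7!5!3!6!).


21! = 51090942171709440000
Denominator: 7!=5040 * 5!=120 * 3!=6 * 6!=720
Coefficient = 51090942171709440000 / 2612736000 = 19554575040

19554575040


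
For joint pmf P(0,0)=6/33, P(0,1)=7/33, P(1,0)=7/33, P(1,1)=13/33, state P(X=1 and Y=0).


Read from table: P(X=1, Y=0) = 7/33

7/33


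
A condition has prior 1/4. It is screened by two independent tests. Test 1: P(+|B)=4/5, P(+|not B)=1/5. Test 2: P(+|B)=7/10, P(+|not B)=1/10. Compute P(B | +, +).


After test 1: P(+) = 4/5*1/4 + 1/5*3/4 = 7/20
P(B|+) = (1/5)/(7/20) = 4/7
After test 2 (use post1 as new prior): P(+) = 7/10*4/7 + 1/10*3/7 = 31/70
P(B|+,+) = (2/5)/(31/70) = 28/31

28/31


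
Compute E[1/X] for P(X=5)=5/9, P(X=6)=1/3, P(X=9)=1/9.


E[1/X] = sum(g(x)*P(x))
= 1/5*5/9 + 1/6*1/3 + 1/9*1/9
= 29/162

29/162


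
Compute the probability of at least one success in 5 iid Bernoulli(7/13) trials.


P(at least one) = 1 - P(none)
P(none) = (1 - 7/13)^5 = (6/13)^5 = 7776/371293
P(at least one) = 1 - 7776/371293 = 363517/371293

363517/371293


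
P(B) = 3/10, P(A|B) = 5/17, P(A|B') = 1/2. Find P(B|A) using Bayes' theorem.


P(A) = P(A|B)P(B) + P(A|B')P(B') = 5/17*3/10 + 1/2*7/10 = 149/340
P(B|A) = P(A|B)P(B)/P(A) = (3/34)/(149/340) = 30/149

30/149


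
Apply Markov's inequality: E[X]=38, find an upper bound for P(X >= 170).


Markov: P(X >= a) <= E[X]/a
P(X >= 170) <= 38/170 = 19/85

19/85


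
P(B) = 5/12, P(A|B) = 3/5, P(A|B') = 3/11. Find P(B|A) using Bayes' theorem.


P(A) = P(A|B)P(B) + P(A|B')P(B') = 3/5*5/12 + 3/11*7/12 = 9/22
P(B|A) = P(A|B)P(B)/P(A) = (1/4)/(9/22) = 11/18

11/18


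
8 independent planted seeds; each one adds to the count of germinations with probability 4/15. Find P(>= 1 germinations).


P(at least one) = 1 - P(none)
P(none) = (1 - 4/15)^8 = (11/15)^8 = 214358881/2562890625
P(at least one) = 1 - 214358881/2562890625 = 2348531744/2562890625

2348531744/2562890625


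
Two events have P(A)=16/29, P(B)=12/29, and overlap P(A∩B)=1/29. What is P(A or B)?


P(A∪B) = P(A) + P(B) - P(A∩B)
= 16/29 + 12/29 - 1/29 = 27/29

27/29


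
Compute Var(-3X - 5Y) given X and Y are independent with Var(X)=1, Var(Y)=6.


Independence => Cov(X,Y)=0
Var(-3X - 5Y) = (-3)^2*Var(X) + (-5)^2*Var(Y)
= 9*1 + 25*6 = 159

159


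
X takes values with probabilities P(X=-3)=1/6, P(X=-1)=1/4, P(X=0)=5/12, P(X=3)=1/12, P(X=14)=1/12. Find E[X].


E[X] = sum(x * P(x))
= -3*1/6 - 1*1/4 + 0*5/12 + 3*1/12 + 14*1/12
= 2/3

2/3


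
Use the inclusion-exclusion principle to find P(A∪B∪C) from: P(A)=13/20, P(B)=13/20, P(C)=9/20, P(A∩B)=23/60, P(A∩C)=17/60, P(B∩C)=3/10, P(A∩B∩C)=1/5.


P(A∪B∪C) = P(A)+P(B)+P(C) - P(AB)-P(AC)-P(BC) + P(ABC)
= 13/20+13/20+9/20 - 23/60-17/60-3/10 + 1/5
= 59/60

59/60


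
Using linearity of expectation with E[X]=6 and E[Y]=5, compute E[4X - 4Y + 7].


E[4X - 4Y + 7] = 4*E[X] - 4*E[Y] + 7
= (4)*(6) + (-4)*(5) + (7)
= 24 - 20 + 7 = 11

11


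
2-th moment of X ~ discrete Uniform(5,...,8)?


E[X^2] = (1/4) * sum(x^2 for x=5..8)
= 174/4 = 87/2

87/2


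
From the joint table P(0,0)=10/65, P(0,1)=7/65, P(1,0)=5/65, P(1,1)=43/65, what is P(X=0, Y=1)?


Read from table: P(X=0, Y=1) = 7/65

7/65


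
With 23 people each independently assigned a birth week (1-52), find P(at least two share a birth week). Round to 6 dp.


P(all different) = prod((52-i)/52 for i=0..22) = 0.003105
P(at least one match) = 1 - 0.003105 = 0.996895

0.996895


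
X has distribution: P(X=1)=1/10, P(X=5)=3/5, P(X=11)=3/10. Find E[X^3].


E[X^3] = sum(g(x)*P(x))
= 1*1/10 + 125*3/5 + 1331*3/10
= 2372/5

2372/5


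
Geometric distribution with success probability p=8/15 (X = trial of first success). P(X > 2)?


P(X > 2) = P(first 2 trials all fail) = (1-p)^2 = (7/15)^2 = 49/225

49/225


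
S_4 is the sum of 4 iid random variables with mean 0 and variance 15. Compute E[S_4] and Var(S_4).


E[S_n] = n*mu = 4*0 = 0
Var(S_n) = n*sigma^2 = 4*15 = 60

E[S_4]=0, Var(S_4)=60


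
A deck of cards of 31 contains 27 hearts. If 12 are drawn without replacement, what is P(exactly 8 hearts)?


P(X=8) = C(27,8)*C(4,4) / C(31,12)
= 2220075*1 / 141120525
= 2220075/141120525 = 99/6293

99/6293


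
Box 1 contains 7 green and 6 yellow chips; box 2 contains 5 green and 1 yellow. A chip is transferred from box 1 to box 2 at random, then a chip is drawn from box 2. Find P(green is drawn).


P(transfer green) = 7/13; P(transfer yellow) = 6/13
If green transferred: Urn II has 6 green of 7, so P(green|green moved) = 6/7
If yellow transferred: Urn II has 5 green of 7, so P(green|yellow moved) = 5/7
By total probability: P(green) = 7/13*6/7 + 6/13*5/7 = 72/91

72/91


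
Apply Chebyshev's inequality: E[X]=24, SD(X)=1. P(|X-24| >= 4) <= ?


k = 4/1 = 4
Chebyshev: P(|X-mu| >= k*sigma) <= 1/k^2 = 1/4^2 = 1/16

1/16


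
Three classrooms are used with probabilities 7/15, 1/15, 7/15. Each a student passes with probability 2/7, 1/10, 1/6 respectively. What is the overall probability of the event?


P(A) = P(A|B1)P(B1) + P(A|B2)P(B2) + P(A|B3)P(B3)
= 2/7*7/15 + 1/10*1/15 + 1/6*7/15
= 2/15 + 1/150 + 7/90 = 49/225

49/225


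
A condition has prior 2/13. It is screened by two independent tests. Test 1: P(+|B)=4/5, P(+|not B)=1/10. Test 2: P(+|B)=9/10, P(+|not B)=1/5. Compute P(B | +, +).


After test 1: P(+) = 4/5*2/13 + 1/10*11/13 = 27/130
P(B|+) = (8/65)/(27/130) = 16/27
After test 2 (use post1 as new prior): P(+) = 9/10*16/27 + 1/5*11/27 = 83/135
P(B|+,+) = (8/15)/(83/135) = 72/83

72/83


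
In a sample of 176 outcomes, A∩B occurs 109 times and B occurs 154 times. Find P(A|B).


P(A|B) = P(A∩B)/P(B) = (109/176)/(154/176) = 109/154

109/154


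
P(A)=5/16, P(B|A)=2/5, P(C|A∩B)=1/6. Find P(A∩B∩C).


P(A∩B∩C) = P(A) * P(B|A) * P(C|A∩B)
= 5/16 * 2/5 * 1/6
= 1/8 * 1/6 = 1/48

1/48


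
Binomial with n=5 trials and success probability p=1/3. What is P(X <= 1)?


P(X<=1) = P(X=0) + P(X=1)
= 32/243 + 80/243
= 112/243

112/243


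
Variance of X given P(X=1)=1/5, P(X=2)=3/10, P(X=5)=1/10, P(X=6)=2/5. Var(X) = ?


E[X] = 37/10, E[X^2] = 183/10
Var(X) = E[X^2] - (E[X])^2 = 183/10 - (37/10)^2 = 461/100

461/100


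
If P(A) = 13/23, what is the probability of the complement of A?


P(A') = 1 - P(A) = 1 - 13/23 = 10/23

10/23


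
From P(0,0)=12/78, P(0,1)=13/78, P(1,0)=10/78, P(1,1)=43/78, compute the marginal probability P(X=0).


P(X=0) = P(0,0)+P(0,1) = 12/78 + 13/78 = 25/78

25/78


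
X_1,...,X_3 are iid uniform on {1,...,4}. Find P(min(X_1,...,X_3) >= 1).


P(min >= 1) = P(all X_i >= 1) = (P(X_1 >= 1))^3
= (4/4)^3 = 1^3 = 1

1


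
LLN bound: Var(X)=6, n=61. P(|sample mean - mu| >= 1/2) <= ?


Var(Xbar) = Var(X)/n = 6/61
Chebyshev: P(|Xbar-mu| >= 1/2) <= Var(Xbar)/(1/2)^2 = (6/61)/(1/4) = 24/61

24/61


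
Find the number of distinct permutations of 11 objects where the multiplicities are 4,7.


11! = 39916800
Denominator: 4!=24 * 7!=5040
Coefficient = 39916800 / 120960 = 330

330


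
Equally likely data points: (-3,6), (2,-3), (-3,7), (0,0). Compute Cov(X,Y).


E[X]=-1, E[Y]=5/2, E[XY]=-45/4
Cov(X,Y) = E[XY] - E[X]E[Y] = -45/4 + 1*5/2 = -35/4

-35/4


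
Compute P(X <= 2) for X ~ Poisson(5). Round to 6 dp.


P(X<=2) = e^(-5)*5^0/0! + e^(-5)*5^1/1! + e^(-5)*5^2/2!
≈ 0.0067379470 + 0.0336897350 + 0.0842243375
= 0.1246520195
≈ 0.124652

0.124652


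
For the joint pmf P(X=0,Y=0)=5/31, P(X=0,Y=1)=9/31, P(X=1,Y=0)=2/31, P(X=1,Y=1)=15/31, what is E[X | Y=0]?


P(Y=0) = 7/31
E[X|Y=0] = (0*5 + 1*2)/7 = 2/7

2/7


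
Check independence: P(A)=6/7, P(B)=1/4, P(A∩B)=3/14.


P(A)*P(B) = 6/7*1/4 = 3/14
P(A∩B) = 3/14, which equals P(A)P(B), so independent

Yes, A and B are independent


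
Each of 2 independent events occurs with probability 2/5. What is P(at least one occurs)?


P(at least one) = 1 - P(none)
P(none) = (1 - 2/5)^2 = (3/5)^2 = 9/25
P(at least one) = 1 - 9/25 = 16/25

16/25


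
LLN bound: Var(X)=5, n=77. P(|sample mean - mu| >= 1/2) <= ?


Var(Xbar) = Var(X)/n = 5/77
Chebyshev: P(|Xbar-mu| >= 1/2) <= Var(Xbar)/(1/2)^2 = (5/77)/(1/4) = 20/77

20/77


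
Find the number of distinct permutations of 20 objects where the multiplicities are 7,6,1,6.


20! = 2432902008176640000
Denominator: 7!=5040 * 6!=720 * 1!=1 * 6!=720
Coefficient = 2432902008176640000 / 2612736000 = 931170240

931170240


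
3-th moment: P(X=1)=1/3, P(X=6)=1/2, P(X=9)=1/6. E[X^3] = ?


E[X^3] = sum(x^3 * P(x))
= 1*1/3 + 216*1/2 + 729*1/6
= 1379/6

1379/6


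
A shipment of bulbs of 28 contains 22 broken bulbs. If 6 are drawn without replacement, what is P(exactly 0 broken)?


P(X=0) = C(22,0)*C(6,6) / C(28,6)
= 1*1 / 376740
= 1/376740

1/376740


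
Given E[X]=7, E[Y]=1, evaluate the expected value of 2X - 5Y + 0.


E[2X - 5Y + 0] = 2*E[X] - 5*E[Y] + 0
= (2)*(7) + (-5)*(1) + (0)
= 14 - 5 + 0 = 9

9


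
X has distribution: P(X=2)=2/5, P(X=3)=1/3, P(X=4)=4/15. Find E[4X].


E[4X] = sum(g(x)*P(x))
= 8*2/5 + 12*1/3 + 16*4/15
= 172/15

172/15


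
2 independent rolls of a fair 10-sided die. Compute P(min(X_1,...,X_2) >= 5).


P(min >= 5) = P(all X_i >= 5) = (P(X_1 >= 5))^2
= (6/10)^2 = (3/5)^2 = 9/25

9/25


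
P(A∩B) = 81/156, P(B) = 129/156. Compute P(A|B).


P(A|B) = P(A∩B)/P(B) = (81/156)/(129/156) = 81/129 = 27/43

27/43


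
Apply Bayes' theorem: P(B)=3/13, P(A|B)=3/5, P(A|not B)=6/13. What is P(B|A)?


P(A) = P(A|B)P(B) + P(A|B')P(B') = 3/5*3/13 + 6/13*10/13 = 417/845
P(B|A) = P(A|B)P(B)/P(A) = (9/65)/(417/845) = 39/139

39/139


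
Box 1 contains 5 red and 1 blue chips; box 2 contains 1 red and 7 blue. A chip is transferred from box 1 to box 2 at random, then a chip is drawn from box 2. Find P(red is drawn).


P(transfer red) = 5/6; P(transfer blue) = 1/6
If red transferred: Urn II has 2 red of 9, so P(red|red moved) = 2/9
If blue transferred: Urn II has 1 red of 9, so P(red|blue moved) = 1/9
By total probability: P(red) = 5/6*2/9 + 1/6*1/9 = 11/54

11/54


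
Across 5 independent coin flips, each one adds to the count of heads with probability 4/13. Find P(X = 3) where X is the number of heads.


P(X=3) = C(5,3) * p^3 * (1-p)^2
= 10 * 64/2197 * 81/169
= 51840/371293

51840/371293


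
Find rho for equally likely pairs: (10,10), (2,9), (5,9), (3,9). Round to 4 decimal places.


Cov(X,Y) = 1.2500, Var(X) = 9.5000, Var(Y) = 0.1875
rho = Cov/(sqrt(VarX)*sqrt(VarY)) = 0.9366

0.9366


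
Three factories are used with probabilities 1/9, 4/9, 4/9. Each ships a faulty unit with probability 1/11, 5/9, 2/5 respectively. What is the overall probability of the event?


P(A) = P(A|B1)P(B1) + P(A|B2)P(B2) + P(A|B3)P(B3)
= 1/11*1/9 + 5/9*4/9 + 2/5*4/9
= 1/99 + 20/81 + 8/45 = 1937/4455

1937/4455
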